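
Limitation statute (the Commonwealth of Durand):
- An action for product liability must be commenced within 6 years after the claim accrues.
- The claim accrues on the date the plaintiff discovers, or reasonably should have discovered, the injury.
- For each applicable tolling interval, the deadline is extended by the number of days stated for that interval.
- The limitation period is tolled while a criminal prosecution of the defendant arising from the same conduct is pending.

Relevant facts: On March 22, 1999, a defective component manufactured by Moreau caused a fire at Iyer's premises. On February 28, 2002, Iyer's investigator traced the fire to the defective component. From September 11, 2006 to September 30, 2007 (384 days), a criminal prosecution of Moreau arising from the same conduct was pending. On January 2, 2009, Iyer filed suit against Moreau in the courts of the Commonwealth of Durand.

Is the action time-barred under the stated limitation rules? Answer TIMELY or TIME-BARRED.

Under the discovery rule, the claim accrued on February 28, 2002, when Iyer discovered the injury — not on the March 22, 1999 date of the underlying act.
The untolled deadline — 6 years after February 28, 2002 — is February 28, 2008.
The period was tolled for 384 days by the pending criminal prosecution (September 11, 2006 to September 30, 2007), pushing the deadline to March 18, 2009.
Iyer filed on January 2, 2009, before the March 18, 2009 deadline, so the action is timely.

TIMELY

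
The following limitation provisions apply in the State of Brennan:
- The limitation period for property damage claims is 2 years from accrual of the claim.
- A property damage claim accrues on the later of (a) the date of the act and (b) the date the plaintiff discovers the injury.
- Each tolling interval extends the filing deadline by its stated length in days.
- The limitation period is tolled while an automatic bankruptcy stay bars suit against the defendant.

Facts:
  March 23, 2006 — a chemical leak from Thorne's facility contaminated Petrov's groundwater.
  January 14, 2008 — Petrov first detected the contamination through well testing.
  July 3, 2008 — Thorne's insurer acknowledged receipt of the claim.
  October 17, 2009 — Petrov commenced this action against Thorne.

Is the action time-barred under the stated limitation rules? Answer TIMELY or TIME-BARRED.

TIMELY

The claim accrued on January 14, 2008 — the later of the March 23, 2006 act and the January 14, 2008 discovery.
2 years from January 14, 2008 is January 14, 2010.
None of the other events listed affects the running of the period under the stated rules.
Petrov filed on October 17, 2009, before the January 14, 2010 deadline, so the action is timely.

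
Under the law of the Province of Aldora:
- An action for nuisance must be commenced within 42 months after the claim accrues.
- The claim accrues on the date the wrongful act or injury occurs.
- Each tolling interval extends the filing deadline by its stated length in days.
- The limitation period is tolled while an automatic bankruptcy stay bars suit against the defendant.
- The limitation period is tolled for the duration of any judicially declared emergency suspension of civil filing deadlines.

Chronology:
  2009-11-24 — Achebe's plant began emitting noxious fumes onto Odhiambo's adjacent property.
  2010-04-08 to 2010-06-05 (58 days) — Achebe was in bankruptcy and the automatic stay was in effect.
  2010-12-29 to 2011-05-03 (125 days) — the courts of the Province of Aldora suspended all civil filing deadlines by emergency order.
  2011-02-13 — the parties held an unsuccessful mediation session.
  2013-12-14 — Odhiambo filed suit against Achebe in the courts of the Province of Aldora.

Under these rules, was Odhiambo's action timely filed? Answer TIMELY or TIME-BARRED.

The claim accrued on 2009-11-24, when the wrongful act occurred.
42 months from 2009-11-24 is 2013-05-24.
Because the automatic bankruptcy stay ran from 2010-04-08 to 2010-06-05, the deadline is extended by 58 days to 2013-07-21.
The period was tolled for 125 days by the emergency suspension of filing deadlines (2010-12-29 to 2011-05-03), pushing the deadline to 2013-11-23.
Nothing else in the chronology tolls or restarts the period.
Filing on 2013-12-14 missed the 2013-11-23 deadline — the action is time-barred.

TIME-BARRED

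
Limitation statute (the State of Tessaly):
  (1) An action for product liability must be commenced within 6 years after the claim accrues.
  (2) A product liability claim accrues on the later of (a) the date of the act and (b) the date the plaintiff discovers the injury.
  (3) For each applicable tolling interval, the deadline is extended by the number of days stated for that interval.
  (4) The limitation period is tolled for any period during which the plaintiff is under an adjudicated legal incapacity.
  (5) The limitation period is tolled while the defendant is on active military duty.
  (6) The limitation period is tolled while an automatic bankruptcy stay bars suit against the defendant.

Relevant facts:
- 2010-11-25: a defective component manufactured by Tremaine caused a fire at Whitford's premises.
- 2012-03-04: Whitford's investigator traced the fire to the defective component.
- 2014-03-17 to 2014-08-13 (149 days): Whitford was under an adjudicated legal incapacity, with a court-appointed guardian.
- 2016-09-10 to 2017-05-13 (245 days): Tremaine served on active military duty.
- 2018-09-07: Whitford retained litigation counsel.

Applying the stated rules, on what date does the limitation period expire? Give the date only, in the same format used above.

2019-04-02

Taking the later of the act (2010-11-25) and discovery (2012-03-04), the claim accrued on 2012-03-04.
The untolled deadline — 6 years after 2012-03-04 — is 2018-03-04.
The plaintiff's legal incapacity from 2014-03-17 to 2014-08-13 tolled the period for 149 days, extending the deadline to 2018-07-31.
Because the defendant's active military service ran from 2016-09-10 to 2017-05-13, the deadline is extended by 245 days to 2019-04-02.
Nothing else in the chronology tolls or restarts the period.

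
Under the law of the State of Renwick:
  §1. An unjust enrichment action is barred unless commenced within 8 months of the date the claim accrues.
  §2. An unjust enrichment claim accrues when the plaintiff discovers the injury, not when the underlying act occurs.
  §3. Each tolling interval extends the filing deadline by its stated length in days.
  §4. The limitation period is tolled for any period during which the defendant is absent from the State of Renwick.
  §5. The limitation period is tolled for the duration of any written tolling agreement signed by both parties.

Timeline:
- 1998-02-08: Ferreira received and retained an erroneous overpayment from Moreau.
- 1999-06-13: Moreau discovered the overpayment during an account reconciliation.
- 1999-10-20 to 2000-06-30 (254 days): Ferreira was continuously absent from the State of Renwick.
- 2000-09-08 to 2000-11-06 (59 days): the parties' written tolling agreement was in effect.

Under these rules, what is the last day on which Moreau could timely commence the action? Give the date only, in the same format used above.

2000-12-22

Under the discovery rule, the claim accrued on 1999-06-13, when Moreau discovered the injury — not on the 1998-02-08 date of the underlying act.
Adding the 8 months base period to 1999-06-13 gives a deadline of 2000-02-13, before any tolling.
The period was tolled for 254 days by the defendant's absence from the jurisdiction (1999-10-20 to 2000-06-30), pushing the deadline to 2000-10-24.
Because the written tolling agreement ran from 2000-09-08 to 2000-11-06, the deadline is extended by 59 days to 2000-12-22.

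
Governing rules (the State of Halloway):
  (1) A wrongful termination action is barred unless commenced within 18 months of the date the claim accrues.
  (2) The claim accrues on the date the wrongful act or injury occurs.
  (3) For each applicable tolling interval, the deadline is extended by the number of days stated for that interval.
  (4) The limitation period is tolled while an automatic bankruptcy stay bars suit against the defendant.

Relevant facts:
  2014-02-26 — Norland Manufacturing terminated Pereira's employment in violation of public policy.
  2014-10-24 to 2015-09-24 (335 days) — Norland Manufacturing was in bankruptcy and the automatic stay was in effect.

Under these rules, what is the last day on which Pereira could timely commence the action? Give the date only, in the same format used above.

2016-07-26

The claim accrued on 2014-02-26, when the wrongful act occurred.
Adding the 18 months base period to 2014-02-26 gives a deadline of 2015-08-26, before any tolling.
The automatic bankruptcy stay from 2014-10-24 to 2015-09-24 tolled the period for 335 days, extending the deadline to 2016-07-26.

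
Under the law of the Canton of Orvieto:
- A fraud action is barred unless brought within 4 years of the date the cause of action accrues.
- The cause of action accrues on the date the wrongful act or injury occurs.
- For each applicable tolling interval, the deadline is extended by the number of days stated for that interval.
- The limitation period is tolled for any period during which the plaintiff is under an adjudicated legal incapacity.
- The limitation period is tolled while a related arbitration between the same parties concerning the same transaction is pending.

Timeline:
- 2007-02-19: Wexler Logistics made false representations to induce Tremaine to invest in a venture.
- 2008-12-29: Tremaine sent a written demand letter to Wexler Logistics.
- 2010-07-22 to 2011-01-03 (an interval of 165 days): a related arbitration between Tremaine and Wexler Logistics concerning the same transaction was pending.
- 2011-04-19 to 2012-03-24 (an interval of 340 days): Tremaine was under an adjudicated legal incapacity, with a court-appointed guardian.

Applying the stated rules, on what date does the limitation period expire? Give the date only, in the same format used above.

2012-07-08

The cause of action accrued on 2007-02-19, the date of the act.
4 years from 2007-02-19 is 2011-02-19.
The period was tolled for 165 days by the pending related arbitration (2010-07-22 to 2011-01-03), pushing the deadline to 2011-08-03.
The period was tolled for 340 days by the plaintiff's legal incapacity (2011-04-19 to 2012-03-24), pushing the deadline to 2012-07-08.
The other events in the timeline have no effect on the limitation period under the stated rules.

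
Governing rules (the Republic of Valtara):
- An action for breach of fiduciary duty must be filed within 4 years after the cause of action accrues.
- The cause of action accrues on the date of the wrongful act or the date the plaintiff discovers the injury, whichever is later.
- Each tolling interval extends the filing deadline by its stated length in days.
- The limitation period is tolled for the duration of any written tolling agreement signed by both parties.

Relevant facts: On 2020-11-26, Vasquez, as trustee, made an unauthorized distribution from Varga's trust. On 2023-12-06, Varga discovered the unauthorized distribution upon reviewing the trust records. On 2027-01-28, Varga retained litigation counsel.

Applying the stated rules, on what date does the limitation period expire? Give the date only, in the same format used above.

2027-12-06

Because discovery on 2023-12-06 post-dates the 2020-11-26 act, accrual under the later-of rule falls on 2023-12-06.
4 years from 2023-12-06 is 2027-12-06.
None of the other events listed affects the running of the period under the stated rules.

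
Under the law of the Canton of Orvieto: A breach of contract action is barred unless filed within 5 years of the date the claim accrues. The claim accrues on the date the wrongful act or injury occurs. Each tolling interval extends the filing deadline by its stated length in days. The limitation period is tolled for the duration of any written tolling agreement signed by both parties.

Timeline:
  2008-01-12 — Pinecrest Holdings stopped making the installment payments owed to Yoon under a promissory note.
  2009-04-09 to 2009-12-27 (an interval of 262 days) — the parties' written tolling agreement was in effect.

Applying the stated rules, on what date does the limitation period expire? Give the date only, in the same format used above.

The limitation period began to run on 2008-01-12.
The untolled deadline — 5 years after 2008-01-12 — is 2013-01-12.
Because the written tolling agreement ran from 2009-04-09 to 2009-12-27, the deadline is extended by 262 days to 2013-10-01.

2013-10-01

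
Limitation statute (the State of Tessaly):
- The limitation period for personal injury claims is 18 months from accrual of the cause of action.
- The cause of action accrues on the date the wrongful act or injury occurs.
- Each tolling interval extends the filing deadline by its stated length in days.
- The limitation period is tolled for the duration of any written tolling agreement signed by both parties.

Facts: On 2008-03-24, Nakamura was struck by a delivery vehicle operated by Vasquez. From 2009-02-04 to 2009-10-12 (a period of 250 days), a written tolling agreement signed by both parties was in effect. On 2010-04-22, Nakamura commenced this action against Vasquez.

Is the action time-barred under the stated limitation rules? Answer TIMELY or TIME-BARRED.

TIMELY

The cause of action accrued on 2008-03-24, the date of the act.
18 months from 2008-03-24 is 2009-09-24.
The period was tolled for 250 days by the written tolling agreement (2009-02-04 to 2009-10-12), pushing the deadline to 2010-06-01.
Nakamura filed on 2010-04-22, before the 2010-06-01 deadline, so the action is timely.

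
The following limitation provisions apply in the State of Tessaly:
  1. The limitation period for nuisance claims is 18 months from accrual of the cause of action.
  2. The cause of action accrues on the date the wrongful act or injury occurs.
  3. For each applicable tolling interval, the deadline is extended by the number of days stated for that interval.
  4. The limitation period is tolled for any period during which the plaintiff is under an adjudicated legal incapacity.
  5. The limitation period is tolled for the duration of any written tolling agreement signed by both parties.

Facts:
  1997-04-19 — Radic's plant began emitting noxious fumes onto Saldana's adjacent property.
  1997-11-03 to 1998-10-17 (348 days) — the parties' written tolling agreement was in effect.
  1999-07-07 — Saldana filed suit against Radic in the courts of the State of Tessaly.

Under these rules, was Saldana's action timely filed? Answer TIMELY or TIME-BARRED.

The limitation period began to run on 1997-04-19.
Adding the 18 months base period to 1997-04-19 gives a deadline of 1998-10-19, before any tolling.
The period was tolled for 348 days by the written tolling agreement (1997-11-03 to 1998-10-17), pushing the deadline to 1999-10-02.
Saldana filed on 1999-07-07, before the 1999-10-02 deadline, so the action is timely.

TIMELY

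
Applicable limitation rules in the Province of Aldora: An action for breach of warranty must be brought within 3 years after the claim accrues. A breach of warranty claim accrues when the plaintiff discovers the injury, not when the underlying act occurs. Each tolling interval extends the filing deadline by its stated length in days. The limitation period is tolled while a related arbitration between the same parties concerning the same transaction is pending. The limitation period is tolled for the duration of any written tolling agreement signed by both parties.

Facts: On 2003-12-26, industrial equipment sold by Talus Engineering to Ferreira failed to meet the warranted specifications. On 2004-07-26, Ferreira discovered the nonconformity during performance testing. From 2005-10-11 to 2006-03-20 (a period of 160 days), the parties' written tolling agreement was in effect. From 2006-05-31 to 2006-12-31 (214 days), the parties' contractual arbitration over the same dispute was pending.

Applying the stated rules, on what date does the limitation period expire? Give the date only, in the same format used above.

Accrual is tied to discovery, so the period began on 2004-07-26 rather than on 2003-12-26 when the act occurred.
The untolled deadline — 3 years after 2004-07-26 — is 2007-07-26.
The written tolling agreement from 2005-10-11 to 2006-03-20 tolled the period for 160 days, extending the deadline to 2008-01-02.
The period was tolled for 214 days by the pending related arbitration (2006-05-31 to 2006-12-31), pushing the deadline to 2008-08-03.

2008-08-03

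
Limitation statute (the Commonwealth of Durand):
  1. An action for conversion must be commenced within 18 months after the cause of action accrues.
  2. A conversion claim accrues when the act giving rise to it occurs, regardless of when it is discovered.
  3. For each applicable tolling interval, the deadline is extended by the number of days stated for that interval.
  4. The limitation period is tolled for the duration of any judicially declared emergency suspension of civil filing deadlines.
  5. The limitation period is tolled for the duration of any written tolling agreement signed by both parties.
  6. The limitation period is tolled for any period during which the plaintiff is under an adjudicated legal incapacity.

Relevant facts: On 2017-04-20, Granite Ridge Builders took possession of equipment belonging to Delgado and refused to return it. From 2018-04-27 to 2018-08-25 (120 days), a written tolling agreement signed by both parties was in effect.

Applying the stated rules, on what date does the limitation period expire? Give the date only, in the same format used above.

2019-02-17

The claim accrued on 2017-04-20, when the wrongful act occurred.
The untolled deadline — 18 months after 2017-04-20 — is 2018-10-20.
The period was tolled for 120 days by the written tolling agreement (2018-04-27 to 2018-08-25), pushing the deadline to 2019-02-17.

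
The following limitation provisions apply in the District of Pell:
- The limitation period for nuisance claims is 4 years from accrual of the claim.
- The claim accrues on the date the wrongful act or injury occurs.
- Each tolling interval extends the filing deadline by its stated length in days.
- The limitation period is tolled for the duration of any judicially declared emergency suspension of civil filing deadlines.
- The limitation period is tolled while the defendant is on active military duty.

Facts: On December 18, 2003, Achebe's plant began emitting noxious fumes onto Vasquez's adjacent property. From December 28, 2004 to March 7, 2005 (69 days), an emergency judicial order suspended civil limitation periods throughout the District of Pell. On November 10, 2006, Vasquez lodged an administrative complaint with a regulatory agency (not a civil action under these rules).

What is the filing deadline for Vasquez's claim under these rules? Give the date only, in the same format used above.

February 25, 2008

The claim accrued on December 18, 2003, the date of the act.
The untolled deadline — 4 years after December 18, 2003 — is December 18, 2007.
The period was tolled for 69 days by the emergency suspension of filing deadlines (December 28, 2004 to March 7, 2005), pushing the deadline to February 25, 2008.
Nothing else in the chronology tolls or restarts the period.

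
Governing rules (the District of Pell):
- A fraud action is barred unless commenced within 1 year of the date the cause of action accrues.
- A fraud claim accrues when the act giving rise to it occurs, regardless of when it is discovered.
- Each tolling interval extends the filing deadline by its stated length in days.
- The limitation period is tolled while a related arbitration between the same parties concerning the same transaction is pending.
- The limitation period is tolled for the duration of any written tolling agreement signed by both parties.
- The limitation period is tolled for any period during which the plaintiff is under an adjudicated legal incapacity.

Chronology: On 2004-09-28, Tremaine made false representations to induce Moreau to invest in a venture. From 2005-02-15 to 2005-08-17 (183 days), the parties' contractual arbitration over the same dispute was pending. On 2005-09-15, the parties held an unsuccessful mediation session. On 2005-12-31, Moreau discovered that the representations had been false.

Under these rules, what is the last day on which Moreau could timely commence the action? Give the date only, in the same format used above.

The claim accrued on 2004-09-28, when the wrongful act occurred; under the stated occurrence rule the 2005-12-31 discovery does not delay accrual.
1 year from 2004-09-28 is 2005-09-28.
The pending related arbitration from 2005-02-15 to 2005-08-17 tolled the period for 183 days, extending the deadline to 2006-03-30.
None of the other events listed affects the running of the period under the stated rules.

2006-03-30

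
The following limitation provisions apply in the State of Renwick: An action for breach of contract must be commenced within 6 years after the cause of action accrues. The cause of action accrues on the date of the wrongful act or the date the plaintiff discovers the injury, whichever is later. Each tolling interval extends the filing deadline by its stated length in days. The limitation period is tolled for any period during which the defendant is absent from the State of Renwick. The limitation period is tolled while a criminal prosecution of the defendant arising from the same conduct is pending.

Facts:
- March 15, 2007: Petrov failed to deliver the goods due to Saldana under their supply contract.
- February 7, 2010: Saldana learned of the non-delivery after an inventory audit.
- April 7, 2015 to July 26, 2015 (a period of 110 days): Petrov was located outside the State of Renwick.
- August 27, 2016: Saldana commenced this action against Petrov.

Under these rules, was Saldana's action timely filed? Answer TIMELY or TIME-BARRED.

The claim accrued on February 7, 2010 — the later of the March 15, 2007 act and the February 7, 2010 discovery.
Adding the 6 years base period to February 7, 2010 gives a deadline of February 7, 2016, before any tolling.
The period was tolled for 110 days by the defendant's absence from the jurisdiction (April 7, 2015 to July 26, 2015), pushing the deadline to May 27, 2016.
Filing on August 27, 2016 missed the May 27, 2016 deadline — the action is time-barred.

TIME-BARRED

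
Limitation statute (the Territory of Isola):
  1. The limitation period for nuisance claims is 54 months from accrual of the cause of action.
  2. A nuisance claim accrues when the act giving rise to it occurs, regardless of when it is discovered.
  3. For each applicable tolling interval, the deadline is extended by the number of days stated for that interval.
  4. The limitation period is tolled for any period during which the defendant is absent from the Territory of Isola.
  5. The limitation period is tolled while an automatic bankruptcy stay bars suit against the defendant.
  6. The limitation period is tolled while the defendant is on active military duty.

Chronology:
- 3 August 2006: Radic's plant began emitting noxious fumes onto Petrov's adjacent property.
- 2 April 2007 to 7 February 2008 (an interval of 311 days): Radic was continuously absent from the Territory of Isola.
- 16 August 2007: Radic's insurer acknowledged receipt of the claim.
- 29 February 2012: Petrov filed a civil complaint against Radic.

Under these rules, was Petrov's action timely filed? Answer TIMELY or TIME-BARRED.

TIME-BARRED

The claim accrued on 3 August 2006, when the wrongful act occurred.
Adding the 54 months base period to 3 August 2006 gives a deadline of 3 February 2011, before any tolling.
The defendant's absence from the jurisdiction from 2 April 2007 to 7 February 2008 tolled the period for 311 days, extending the deadline to 11 December 2011.
The other events in the timeline have no effect on the limitation period under the stated rules.
The 29 February 2012 filing falls after the 11 December 2011 deadline; the claim is time-barred.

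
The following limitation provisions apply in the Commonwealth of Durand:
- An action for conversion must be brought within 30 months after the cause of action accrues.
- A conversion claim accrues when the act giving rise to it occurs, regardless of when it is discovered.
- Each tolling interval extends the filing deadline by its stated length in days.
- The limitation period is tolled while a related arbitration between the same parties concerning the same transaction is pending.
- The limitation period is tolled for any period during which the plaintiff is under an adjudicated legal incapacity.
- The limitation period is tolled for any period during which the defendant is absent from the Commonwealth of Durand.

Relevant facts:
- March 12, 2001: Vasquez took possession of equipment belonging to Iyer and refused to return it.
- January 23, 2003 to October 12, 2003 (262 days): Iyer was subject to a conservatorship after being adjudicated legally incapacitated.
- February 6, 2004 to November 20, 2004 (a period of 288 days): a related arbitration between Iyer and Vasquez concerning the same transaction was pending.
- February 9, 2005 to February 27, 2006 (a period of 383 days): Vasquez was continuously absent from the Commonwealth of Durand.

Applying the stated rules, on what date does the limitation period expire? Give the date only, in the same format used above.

April 2, 2006

The claim accrued on March 12, 2001, when the wrongful act occurred.
30 months from March 12, 2001 is September 12, 2003.
Because the plaintiff's legal incapacity ran from January 23, 2003 to October 12, 2003, the deadline is extended by 262 days to May 31, 2004.
The pending related arbitration from February 6, 2004 to November 20, 2004 tolled the period for 288 days, extending the deadline to March 15, 2005.
The defendant's absence from the jurisdiction from February 9, 2005 to February 27, 2006 tolled the period for 383 days, extending the deadline to April 2, 2006.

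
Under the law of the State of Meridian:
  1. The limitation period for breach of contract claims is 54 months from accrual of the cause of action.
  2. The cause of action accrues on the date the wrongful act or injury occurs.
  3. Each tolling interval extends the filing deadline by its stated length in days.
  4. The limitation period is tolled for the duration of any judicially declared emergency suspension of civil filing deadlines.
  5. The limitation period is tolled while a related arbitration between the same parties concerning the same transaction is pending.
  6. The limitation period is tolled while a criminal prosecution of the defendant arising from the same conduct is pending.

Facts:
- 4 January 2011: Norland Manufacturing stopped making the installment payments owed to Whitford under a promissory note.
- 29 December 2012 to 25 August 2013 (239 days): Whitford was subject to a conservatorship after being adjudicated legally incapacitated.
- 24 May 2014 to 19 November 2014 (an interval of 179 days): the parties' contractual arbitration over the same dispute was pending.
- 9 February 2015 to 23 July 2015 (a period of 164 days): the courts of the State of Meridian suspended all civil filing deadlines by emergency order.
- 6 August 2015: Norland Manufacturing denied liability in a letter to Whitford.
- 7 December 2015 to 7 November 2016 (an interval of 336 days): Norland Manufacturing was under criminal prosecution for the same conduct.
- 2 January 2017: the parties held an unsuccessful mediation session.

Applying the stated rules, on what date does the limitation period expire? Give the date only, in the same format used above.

13 May 2017

The cause of action accrued on 4 January 2011, the date of the act.
The untolled deadline — 54 months after 4 January 2011 — is 4 July 2015.
Because the pending related arbitration ran from 24 May 2014 to 19 November 2014, the deadline is extended by 179 days to 30 December 2015.
The period was tolled for 164 days by the emergency suspension of filing deadlines (9 February 2015 to 23 July 2015), pushing the deadline to 11 June 2016.
The period was tolled for 336 days by the pending criminal prosecution (7 December 2015 to 7 November 2016), pushing the deadline to 13 May 2017.
Although the plaintiff's incapacity ran from 29 December 2012 to 25 August 2013, the stated rules do not make that a tolling event, so it is disregarded.
Nothing else in the chronology tolls or restarts the period.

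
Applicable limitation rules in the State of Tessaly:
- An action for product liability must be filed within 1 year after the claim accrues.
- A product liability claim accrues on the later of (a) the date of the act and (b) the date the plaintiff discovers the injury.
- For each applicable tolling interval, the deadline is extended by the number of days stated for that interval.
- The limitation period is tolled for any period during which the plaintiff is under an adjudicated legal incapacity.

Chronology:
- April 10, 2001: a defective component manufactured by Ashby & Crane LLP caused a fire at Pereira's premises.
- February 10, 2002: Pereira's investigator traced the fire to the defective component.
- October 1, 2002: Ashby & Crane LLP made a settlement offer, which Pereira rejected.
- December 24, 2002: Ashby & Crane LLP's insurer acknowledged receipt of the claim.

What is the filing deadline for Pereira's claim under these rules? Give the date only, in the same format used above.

February 10, 2003

Because discovery on February 10, 2002 post-dates the April 10, 2001 act, accrual under the later-of rule falls on February 10, 2002.
Adding the 1 year base period to February 10, 2002 gives a deadline of February 10, 2003, before any tolling.
Nothing else in the chronology tolls or restarts the period.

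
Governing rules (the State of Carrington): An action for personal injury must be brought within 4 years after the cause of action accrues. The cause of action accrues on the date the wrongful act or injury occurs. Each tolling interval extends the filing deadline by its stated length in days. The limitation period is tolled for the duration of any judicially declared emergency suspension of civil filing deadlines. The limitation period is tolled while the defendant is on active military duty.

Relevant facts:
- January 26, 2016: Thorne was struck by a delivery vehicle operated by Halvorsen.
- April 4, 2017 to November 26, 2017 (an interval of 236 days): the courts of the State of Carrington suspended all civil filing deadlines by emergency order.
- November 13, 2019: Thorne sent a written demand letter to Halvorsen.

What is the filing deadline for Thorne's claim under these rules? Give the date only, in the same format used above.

September 18, 2020

The cause of action accrued on January 26, 2016, the date of the act.
The untolled deadline — 4 years after January 26, 2016 — is January 26, 2020.
The period was tolled for 236 days by the emergency suspension of filing deadlines (April 4, 2017 to November 26, 2017), pushing the deadline to September 18, 2020.
None of the other events listed affects the running of the period under the stated rules.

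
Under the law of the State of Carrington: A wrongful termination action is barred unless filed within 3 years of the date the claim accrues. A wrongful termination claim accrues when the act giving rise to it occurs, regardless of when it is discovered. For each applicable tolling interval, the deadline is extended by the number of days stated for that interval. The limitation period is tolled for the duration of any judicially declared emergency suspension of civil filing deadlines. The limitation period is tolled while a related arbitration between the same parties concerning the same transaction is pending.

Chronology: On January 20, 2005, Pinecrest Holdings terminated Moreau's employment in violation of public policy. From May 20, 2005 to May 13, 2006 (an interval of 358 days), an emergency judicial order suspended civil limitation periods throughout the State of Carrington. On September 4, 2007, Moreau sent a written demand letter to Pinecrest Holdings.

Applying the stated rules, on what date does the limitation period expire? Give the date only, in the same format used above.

The limitation period began to run on January 20, 2005.
3 years from January 20, 2005 is January 20, 2008.
The emergency suspension of filing deadlines from May 20, 2005 to May 13, 2006 tolled the period for 358 days, extending the deadline to January 12, 2009.
Nothing else in the chronology tolls or restarts the period.

January 12, 2009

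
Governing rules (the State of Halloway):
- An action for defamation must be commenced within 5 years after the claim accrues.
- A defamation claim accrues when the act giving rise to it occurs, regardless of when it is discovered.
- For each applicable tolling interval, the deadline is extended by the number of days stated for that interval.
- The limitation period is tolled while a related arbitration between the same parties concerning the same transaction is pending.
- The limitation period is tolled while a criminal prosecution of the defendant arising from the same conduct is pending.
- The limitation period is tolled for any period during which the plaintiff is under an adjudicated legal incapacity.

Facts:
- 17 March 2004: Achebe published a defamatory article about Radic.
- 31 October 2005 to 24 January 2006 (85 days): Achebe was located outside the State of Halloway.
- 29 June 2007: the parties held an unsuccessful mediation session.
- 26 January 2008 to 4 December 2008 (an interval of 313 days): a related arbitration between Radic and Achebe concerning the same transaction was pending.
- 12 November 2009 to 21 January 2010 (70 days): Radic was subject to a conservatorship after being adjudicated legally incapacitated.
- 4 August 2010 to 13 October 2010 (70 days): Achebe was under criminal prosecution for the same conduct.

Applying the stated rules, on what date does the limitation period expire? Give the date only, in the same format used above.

4 April 2010

The claim accrued on 17 March 2004, the date of the act.
Adding the 5 years base period to 17 March 2004 gives a deadline of 17 March 2009, before any tolling.
The pending related arbitration from 26 January 2008 to 4 December 2008 tolled the period for 313 days, extending the deadline to 24 January 2010.
The period was tolled for 70 days by the plaintiff's legal incapacity (12 November 2009 to 21 January 2010), pushing the deadline to 4 April 2010.
The pending criminal prosecution from 4 August 2010 to 13 October 2010 began after the period had already run on 4 April 2010, so it has no tolling effect.
The defendant's absence from the jurisdiction from 31 October 2005 to 24 January 2006 does not toll the period, because no stated rule makes the defendant's absence a tolling event.
The other events in the timeline have no effect on the limitation period under the stated rules.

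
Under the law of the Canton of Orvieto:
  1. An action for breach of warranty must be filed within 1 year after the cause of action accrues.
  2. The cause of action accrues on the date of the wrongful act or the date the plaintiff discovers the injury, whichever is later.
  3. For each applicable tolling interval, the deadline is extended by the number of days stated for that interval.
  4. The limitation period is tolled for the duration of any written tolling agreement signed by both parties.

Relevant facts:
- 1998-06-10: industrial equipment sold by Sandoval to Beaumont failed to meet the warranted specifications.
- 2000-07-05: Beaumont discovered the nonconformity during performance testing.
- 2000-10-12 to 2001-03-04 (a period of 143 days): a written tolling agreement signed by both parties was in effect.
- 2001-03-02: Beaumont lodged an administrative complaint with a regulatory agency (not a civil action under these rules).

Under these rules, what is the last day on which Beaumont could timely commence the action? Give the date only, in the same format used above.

2001-11-25

The claim accrued on 2000-07-05 — the later of the 1998-06-10 act and the 2000-07-05 discovery.
1 year from 2000-07-05 is 2001-07-05.
The written tolling agreement from 2000-10-12 to 2001-03-04 tolled the period for 143 days, extending the deadline to 2001-11-25.
Nothing else in the chronology tolls or restarts the period.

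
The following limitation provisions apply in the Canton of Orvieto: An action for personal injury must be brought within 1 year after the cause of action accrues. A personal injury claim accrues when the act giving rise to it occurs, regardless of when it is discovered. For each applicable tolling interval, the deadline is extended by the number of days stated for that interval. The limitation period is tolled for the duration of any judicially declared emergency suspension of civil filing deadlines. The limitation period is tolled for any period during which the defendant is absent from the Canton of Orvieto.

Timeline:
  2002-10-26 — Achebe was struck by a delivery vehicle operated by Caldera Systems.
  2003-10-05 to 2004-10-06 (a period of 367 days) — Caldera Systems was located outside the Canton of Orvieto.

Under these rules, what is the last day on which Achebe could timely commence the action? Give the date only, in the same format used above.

2004-10-27

The cause of action accrued on 2002-10-26, the date of the act.
Adding the 1 year base period to 2002-10-26 gives a deadline of 2003-10-26, before any tolling.
The defendant's absence from the jurisdiction from 2003-10-05 to 2004-10-06 tolled the period for 367 days, extending the deadline to 2004-10-27.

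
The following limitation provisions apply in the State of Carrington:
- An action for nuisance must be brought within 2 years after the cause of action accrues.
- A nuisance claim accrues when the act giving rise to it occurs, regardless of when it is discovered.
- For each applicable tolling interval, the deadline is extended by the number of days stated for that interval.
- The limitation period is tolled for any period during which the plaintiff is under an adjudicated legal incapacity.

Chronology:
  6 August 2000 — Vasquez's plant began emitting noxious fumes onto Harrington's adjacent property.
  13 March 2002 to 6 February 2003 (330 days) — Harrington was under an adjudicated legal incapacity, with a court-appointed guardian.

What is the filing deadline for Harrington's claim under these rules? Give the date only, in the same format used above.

The claim accrued on 6 August 2000, when the wrongful act occurred.
The untolled deadline — 2 years after 6 August 2000 — is 6 August 2002.
The period was tolled for 330 days by the plaintiff's legal incapacity (13 March 2002 to 6 February 2003), pushing the deadline to 2 July 2003.

2 July 2003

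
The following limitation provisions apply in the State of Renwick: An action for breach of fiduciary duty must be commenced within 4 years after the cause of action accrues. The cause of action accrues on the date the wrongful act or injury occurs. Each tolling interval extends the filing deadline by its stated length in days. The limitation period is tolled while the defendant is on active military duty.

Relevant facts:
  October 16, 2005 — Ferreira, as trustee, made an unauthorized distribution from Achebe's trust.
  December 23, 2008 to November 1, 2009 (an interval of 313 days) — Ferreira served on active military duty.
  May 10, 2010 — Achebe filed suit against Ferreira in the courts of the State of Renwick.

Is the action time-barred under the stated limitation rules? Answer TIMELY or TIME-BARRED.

The limitation period began to run on October 16, 2005.
Adding the 4 years base period to October 16, 2005 gives a deadline of October 16, 2009, before any tolling.
Because the defendant's active military service ran from December 23, 2008 to November 1, 2009, the deadline is extended by 313 days to August 25, 2010.
Filing on May 10, 2010 beat the August 25, 2010 deadline — the action is timely.

TIMELY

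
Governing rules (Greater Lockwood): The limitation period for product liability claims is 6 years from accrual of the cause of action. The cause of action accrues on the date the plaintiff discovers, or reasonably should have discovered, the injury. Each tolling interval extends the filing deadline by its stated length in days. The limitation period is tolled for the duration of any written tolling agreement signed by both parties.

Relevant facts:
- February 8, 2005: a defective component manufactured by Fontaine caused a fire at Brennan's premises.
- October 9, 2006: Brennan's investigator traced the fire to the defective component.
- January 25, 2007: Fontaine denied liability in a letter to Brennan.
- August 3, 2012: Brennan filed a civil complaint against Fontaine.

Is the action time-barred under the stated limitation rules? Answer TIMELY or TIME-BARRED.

The claim did not accrue until Brennan discovered the injury on October 9, 2006; the February 8, 2005 act date does not start the clock under the stated rule.
6 years from October 9, 2006 is October 9, 2012.
None of the other events listed affects the running of the period under the stated rules.
The August 3, 2012 filing precedes the October 9, 2012 deadline; the claim is timely.

TIMELY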